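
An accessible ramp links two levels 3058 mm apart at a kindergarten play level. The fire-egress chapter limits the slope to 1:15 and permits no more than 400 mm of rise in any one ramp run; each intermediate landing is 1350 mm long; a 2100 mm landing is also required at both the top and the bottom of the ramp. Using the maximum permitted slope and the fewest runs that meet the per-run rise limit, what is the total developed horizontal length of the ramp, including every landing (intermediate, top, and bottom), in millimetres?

At most 400 each: 3058/400 = 7.64, giving 8 ramp runs. That means 7 intermediate landings.
Horizontal run for 3058 mm of rise at 1:15 is 3058 × 15 = 45870 mm.
7 intermediate landings contribute 7 × 1350 = 9450 mm.
Top and bottom landings: 2 × 2100 = 4200 mm.
Total = 45870 + 9450 + 4200 = 59520 mm.

59520 mm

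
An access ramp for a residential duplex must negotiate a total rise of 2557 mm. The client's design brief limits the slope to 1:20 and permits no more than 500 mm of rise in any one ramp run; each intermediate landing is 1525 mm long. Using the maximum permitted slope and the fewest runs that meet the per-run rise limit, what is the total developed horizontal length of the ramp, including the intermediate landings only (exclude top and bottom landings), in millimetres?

58765 mm

2557 / 500 = 5.11, so 6 ramp runs are needed. That means 5 intermediate landings.
Horizontal run for 2557 mm of rise at 1:20 is 2557 × 20 = 51140 mm.
5 intermediate landings contribute 5 × 1525 = 7625 mm.
Developed length = 51140 + 7625 = 58765 mm.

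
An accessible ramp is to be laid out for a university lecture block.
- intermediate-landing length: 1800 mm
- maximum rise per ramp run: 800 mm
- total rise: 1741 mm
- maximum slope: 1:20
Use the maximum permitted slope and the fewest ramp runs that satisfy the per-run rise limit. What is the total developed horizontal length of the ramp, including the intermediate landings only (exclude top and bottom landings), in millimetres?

38420 mm

⌈1741/800⌉ = 3 ramp runs. That means 2 intermediate landings.
Horizontal run for 1741 mm of rise at 1:20 is 1741 × 20 = 34820 mm.
2 intermediate landings contribute 2 × 1800 = 3600 mm.
Developed length = 34820 + 3600 = 38420 mm.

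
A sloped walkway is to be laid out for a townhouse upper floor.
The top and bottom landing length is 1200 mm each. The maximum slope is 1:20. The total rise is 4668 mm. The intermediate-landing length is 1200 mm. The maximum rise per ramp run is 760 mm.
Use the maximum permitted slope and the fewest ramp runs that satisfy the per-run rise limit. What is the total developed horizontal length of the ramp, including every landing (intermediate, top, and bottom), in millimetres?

102960 mm

4668 / 760 = 6.142 → round up to 7 ramp runs. That means 6 intermediate landings.
Ramp run (horizontal) at 1:20: 4668 × 20 = 93360 mm.
Intermediate landings: 6 × 1200 = 7200 mm.
Top and bottom landings: 2 × 1200 = 2400 mm.
Total = 93360 + 7200 + 2400 = 102960 mm.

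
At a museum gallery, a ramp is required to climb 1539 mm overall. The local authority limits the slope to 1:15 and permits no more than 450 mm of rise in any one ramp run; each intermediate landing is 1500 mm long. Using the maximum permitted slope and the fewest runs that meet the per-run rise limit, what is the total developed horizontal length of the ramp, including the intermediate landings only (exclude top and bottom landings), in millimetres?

At most 450 each: 1539/450 = 3.42, giving 4 ramp runs. That means 3 intermediate landings.
Ramp run (horizontal) at 1:15: 1539 × 15 = 23085 mm.
3 intermediate landings contribute 3 × 1500 = 4500 mm.
Total developed length = 23085 + 4500 = 27585 mm.

27585 mm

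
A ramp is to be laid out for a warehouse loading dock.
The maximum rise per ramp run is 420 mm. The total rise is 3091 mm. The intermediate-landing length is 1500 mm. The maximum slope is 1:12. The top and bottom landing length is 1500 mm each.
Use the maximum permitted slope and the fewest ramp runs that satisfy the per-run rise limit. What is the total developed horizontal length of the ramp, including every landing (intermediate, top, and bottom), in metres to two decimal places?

50.59 m

At most 420 each: 3091/420 = 7.36, giving 8 ramp runs. That means 7 intermediate landings.
Horizontal run for 3091 mm of rise at 1:12 is 3091 × 12 = 37092 mm.
7 intermediate landings contribute 7 × 1500 = 10500 mm.
Top and bottom landings: 2 × 1500 = 3000 mm.
Total = 37092 + 10500 + 3000 = 50592 mm.
= 50.59 m.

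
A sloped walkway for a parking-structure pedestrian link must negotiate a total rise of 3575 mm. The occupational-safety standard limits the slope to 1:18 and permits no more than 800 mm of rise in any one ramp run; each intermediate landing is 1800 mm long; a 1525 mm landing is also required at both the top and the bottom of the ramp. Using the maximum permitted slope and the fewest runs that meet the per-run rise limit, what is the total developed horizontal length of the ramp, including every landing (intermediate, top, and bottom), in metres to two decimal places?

74.60 m

3575 / 800 = 4.469 → round up to 5 ramp runs. That means 4 intermediate landings.
Ramp run (horizontal) at 1:18: 3575 × 18 = 64350 mm.
4 intermediate landings contribute 4 × 1800 = 7200 mm.
Top and bottom landings: 2 × 1525 = 3050 mm.
Total = 64350 + 7200 + 3050 = 74600 mm.
= 74.60 m.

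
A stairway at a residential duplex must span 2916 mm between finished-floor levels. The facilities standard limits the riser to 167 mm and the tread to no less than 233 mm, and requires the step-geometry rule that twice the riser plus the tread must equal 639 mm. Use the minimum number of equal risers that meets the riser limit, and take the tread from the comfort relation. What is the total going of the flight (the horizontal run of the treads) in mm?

⌈2916/167⌉ = 18 risers.
Riser R = 2916 / 18 = 162 mm, within the 167 mm limit.
Tread T = 639 − 2 × 162 = 315 mm (≥ 233 mm).
18 risers give 17 treads; going = 17 × 315 = 5355 mm.

5355 mm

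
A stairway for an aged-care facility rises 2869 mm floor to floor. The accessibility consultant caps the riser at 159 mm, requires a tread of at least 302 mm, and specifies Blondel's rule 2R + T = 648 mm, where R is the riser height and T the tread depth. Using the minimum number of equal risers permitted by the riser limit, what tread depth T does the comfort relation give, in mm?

2869 / 159 = 18.044 → round up to 19 risers.
Each riser is 2869/19 = 151 mm (≤ 159 mm).
Tread T = 648 − 2 × 151 = 346 mm (≥ 302 mm).

346 mm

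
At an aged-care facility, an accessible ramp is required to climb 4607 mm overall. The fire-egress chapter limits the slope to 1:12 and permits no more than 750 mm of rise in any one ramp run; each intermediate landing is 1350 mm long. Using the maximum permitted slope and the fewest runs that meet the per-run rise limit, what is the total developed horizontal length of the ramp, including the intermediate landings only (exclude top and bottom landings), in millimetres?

At most 750 each: 4607/750 = 6.14, giving 7 ramp runs. That means 6 intermediate landings.
Horizontal run for 4607 mm of rise at 1:12 is 4607 × 12 = 55284 mm.
Intermediate landings: 6 × 1350 = 8100 mm.
Total developed length = 55284 + 8100 = 63384 mm.

63384 mm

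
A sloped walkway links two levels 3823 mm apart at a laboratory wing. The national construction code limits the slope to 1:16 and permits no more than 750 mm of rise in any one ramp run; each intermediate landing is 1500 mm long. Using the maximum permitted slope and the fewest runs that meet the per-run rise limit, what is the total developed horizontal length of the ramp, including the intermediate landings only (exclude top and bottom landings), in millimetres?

3823 / 750 = 5.10, so 6 ramp runs are needed. That means 5 intermediate landings.
Horizontal run for 3823 mm of rise at 1:16 is 3823 × 16 = 61168 mm.
Intermediate landings: 5 × 1500 = 7500 mm.
Developed length = 61168 + 7500 = 68668 mm.

68668 mm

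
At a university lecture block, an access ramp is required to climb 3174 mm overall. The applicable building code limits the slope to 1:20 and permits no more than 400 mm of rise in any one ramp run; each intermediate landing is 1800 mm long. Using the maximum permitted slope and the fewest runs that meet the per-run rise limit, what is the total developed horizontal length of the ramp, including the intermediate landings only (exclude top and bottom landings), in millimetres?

⌈3174/400⌉ = 8 ramp runs. That means 7 intermediate landings.
Ramp run (horizontal) at 1:20: 3174 × 20 = 63480 mm.
Intermediate landings: 7 × 1800 = 12600 mm.
Total developed length = 63480 + 12600 = 76080 mm.

76080 mm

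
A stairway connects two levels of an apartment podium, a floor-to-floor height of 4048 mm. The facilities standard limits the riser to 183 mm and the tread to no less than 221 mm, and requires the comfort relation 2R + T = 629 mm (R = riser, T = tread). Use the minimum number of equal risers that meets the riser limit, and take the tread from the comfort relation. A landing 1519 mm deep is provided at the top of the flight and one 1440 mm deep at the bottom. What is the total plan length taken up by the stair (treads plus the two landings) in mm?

At most 183 each: 4048/183 = 22.12, giving 23 risers.
Riser R = 4048 / 23 = 176 mm, within the 183 mm limit.
Tread T = 629 − 2 × 176 = 277 mm (≥ 221 mm).
23 risers give 22 treads; going = 22 × 277 = 6094 mm.
Add landings: 6094 + 1519 + 1440 = 9053 mm.

9053 mm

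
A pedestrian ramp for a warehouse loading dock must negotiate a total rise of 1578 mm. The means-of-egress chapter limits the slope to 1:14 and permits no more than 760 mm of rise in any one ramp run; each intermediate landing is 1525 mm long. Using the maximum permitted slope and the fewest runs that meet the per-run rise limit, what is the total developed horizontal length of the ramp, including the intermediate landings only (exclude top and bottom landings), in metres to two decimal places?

25.14 m

At most 760 each: 1578/760 = 2.08, giving 3 ramp runs. That means 2 intermediate landings.
Horizontal run for 1578 mm of rise at 1:14 is 1578 × 14 = 22092 mm.
2 intermediate landings contribute 2 × 1525 = 3050 mm.
Total developed length = 22092 + 3050 = 25142 mm.
= 25.14 m.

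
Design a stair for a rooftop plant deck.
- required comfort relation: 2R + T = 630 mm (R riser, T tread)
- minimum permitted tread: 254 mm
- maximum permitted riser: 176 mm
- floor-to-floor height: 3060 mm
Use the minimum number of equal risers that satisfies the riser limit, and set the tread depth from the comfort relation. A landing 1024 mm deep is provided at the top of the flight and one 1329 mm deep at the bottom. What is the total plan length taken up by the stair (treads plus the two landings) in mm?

At most 176 each: 3060/176 = 17.39, giving 18 risers.
Each riser is 3060/18 = 170 mm (≤ 176 mm).
From 2R + T = 630: T = 630 − 340 = 290 mm.
18 risers give 17 treads; going = 17 × 290 = 4930 mm.
Enclosure = 4930 + 1024 + 1329 = 7283 mm.

7283 mm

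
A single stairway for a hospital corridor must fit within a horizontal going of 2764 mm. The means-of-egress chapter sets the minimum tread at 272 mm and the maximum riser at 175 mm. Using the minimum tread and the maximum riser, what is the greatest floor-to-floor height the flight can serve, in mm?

2764 / 272 = 10.16, so 10 treads fit.
Risers = treads + 1 = 11.
Maximum height = 11 × 175 = 1925 mm.

1925 mm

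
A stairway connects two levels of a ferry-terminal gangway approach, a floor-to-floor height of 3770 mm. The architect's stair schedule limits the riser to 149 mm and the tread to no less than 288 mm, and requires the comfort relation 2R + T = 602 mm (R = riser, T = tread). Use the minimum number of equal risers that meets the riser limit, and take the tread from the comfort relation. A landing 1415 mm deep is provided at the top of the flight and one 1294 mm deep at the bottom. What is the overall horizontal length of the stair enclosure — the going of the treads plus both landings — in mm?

10509 mm

⌈3770/149⌉ = 26 risers.
Each riser is 3770/26 = 145 mm (≤ 149 mm).
T = 602 − 2·145 = 312 mm, which satisfies the 288 mm minimum.
26 risers give 25 treads; going = 25 × 312 = 7800 mm.
Enclosure = 7800 + 1415 + 1294 = 10509 mm.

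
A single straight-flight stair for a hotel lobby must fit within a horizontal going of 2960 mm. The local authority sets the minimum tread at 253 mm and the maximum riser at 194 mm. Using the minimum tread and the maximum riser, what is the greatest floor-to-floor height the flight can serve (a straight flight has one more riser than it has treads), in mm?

2328 mm

2960 / 253 = 11.70, so 11 treads fit.
Risers = treads + 1 = 12.
Maximum height = 12 × 194 = 2328 mm.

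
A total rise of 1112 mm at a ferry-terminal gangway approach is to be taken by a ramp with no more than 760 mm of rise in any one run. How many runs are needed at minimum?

2 runs

⌈1112/760⌉ = 2 ramp runs.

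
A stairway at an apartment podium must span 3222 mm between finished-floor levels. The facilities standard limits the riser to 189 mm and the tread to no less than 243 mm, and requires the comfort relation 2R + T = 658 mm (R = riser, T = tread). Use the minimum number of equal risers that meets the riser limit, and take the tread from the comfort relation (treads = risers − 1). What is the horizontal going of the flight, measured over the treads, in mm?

5100 mm

3222 / 189 = 17.048 → round up to 18 risers.
Riser R = 3222 / 18 = 179 mm, within the 189 mm limit.
T = 658 − 2·179 = 300 mm, which satisfies the 243 mm minimum.
Going = (18 − 1) × 300 = 5100 mm.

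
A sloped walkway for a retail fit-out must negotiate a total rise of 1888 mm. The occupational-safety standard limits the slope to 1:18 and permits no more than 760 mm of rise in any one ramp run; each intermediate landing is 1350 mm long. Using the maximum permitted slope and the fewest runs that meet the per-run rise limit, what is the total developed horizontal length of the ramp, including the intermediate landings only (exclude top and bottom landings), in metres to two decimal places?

1888 / 760 = 2.484 → round up to 3 ramp runs. That means 2 intermediate landings.
Horizontal run for 1888 mm of rise at 1:18 is 1888 × 18 = 33984 mm.
2 intermediate landings contribute 2 × 1350 = 2700 mm.
Developed length = 33984 + 2700 = 36684 mm.
= 36.68 m.

36.68 m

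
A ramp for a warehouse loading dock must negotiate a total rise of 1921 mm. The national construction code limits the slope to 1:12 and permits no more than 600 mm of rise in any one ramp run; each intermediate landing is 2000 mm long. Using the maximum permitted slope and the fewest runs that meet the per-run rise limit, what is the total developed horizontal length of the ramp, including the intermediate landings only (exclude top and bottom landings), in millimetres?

29052 mm

⌈1921/600⌉ = 4 ramp runs. That means 3 intermediate landings.
Ramp run (horizontal) at 1:12: 1921 × 12 = 23052 mm.
Intermediate landings: 3 × 2000 = 6000 mm.
Developed length = 23052 + 6000 = 29052 mm.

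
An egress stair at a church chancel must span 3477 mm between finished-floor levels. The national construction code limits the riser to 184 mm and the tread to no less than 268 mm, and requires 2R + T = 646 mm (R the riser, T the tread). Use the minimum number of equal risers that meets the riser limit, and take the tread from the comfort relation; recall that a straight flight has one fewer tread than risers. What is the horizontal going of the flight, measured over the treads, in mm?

5040 mm

3477 / 184 = 18.90, so 19 risers are needed.
Riser R = 3477 / 19 = 183 mm, within the 184 mm limit.
Tread T = 646 − 2 × 183 = 280 mm (≥ 268 mm).
Treads = 19 − 1 = 18; going = 18 × 280 = 5040 mm.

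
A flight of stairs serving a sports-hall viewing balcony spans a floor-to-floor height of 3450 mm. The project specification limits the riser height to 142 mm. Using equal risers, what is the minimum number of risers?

3450 / 142 = 24.296 → round up to 25 risers.

25 risers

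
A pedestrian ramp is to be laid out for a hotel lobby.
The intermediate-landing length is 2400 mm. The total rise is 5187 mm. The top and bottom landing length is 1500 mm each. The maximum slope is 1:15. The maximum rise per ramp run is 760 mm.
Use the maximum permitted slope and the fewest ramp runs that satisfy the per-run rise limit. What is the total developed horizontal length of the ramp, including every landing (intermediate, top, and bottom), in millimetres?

95205 mm

5187 / 760 = 6.825 → round up to 7 ramp runs. That means 6 intermediate landings.
Ramp run (horizontal) at 1:15: 5187 × 15 = 77805 mm.
6 intermediate landings contribute 6 × 2400 = 14400 mm.
Top and bottom landings: 2 × 1500 = 3000 mm.
Total = 77805 + 14400 + 3000 = 95205 mm.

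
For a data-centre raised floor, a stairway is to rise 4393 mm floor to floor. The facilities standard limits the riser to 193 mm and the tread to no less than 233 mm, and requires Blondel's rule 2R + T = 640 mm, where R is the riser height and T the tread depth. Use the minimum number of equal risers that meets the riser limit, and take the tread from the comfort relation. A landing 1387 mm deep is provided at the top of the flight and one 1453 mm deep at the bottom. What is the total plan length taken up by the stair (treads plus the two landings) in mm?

8516 mm

⌈4393/193⌉ = 23 risers.
R = 4393 ÷ 23 = 191 mm.
Tread T = 640 − 2 × 191 = 258 mm (≥ 233 mm).
Treads = 23 − 1 = 22; going = 22 × 258 = 5676 mm.
Enclosure = 5676 + 1387 + 1453 = 8516 mm.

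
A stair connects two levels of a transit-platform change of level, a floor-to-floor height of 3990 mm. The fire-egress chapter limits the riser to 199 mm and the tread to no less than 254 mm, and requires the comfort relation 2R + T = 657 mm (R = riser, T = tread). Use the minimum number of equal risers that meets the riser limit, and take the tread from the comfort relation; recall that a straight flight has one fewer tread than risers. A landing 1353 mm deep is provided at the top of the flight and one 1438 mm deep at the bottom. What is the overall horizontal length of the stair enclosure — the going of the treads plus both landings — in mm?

8331 mm

3990 / 199 = 20.05, so 21 risers are needed.
R = 3990 ÷ 21 = 190 mm.
From 2R + T = 657: T = 657 − 380 = 277 mm.
Treads = 21 − 1 = 20; going = 20 × 277 = 5540 mm.
Add landings: 5540 + 1353 + 1438 = 8331 mm.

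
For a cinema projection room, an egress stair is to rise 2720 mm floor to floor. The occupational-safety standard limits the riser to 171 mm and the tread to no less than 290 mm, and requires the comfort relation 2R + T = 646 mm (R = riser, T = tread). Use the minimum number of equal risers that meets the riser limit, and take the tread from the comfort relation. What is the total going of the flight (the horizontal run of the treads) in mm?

4590 mm

⌈2720/171⌉ = 16 risers.
R = 2720 ÷ 16 = 170 mm.
From 2R + T = 646: T = 646 − 340 = 306 mm.
16 risers give 15 treads; going = 15 × 306 = 4590 mm.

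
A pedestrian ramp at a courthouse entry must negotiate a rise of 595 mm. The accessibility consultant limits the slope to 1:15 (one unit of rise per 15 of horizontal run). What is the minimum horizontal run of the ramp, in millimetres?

8925 mm

At 1:15 the run is 15 × 595 = 8925 mm.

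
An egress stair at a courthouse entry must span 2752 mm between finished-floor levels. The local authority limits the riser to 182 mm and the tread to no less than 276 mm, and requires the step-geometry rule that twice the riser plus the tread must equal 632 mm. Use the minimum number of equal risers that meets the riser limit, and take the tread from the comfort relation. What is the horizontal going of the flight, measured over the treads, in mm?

⌈2752/182⌉ = 16 risers.
Each riser is 2752/16 = 172 mm (≤ 182 mm).
From 2R + T = 632: T = 632 − 344 = 288 mm.
16 risers give 15 treads; going = 15 × 288 = 4320 mm.

4320 mm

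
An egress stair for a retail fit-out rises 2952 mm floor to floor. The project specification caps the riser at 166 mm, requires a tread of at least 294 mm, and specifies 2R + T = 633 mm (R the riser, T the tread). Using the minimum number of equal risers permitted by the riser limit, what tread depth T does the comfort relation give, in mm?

2952 / 166 = 17.78, so 18 risers are needed.
Each riser is 2952/18 = 164 mm (≤ 166 mm).
Tread T = 633 − 2 × 164 = 305 mm (≥ 294 mm).

305 mm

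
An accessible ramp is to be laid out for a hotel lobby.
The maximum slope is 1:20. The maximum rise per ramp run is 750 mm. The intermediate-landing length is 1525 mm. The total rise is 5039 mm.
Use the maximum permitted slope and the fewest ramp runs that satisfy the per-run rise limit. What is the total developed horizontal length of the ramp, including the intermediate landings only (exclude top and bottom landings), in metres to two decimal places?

At most 750 each: 5039/750 = 6.72, giving 7 ramp runs. That means 6 intermediate landings.
Ramp run (horizontal) at 1:20: 5039 × 20 = 100780 mm.
Intermediate landings: 6 × 1525 = 9150 mm.
Total developed length = 100780 + 9150 = 109930 mm.
= 109.93 m.

109.93 m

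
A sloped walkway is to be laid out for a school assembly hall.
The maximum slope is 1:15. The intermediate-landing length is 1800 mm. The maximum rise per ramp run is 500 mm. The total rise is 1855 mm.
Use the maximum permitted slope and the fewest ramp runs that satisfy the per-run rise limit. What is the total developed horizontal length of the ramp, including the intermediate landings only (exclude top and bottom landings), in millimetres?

1855 / 500 = 3.71, so 4 ramp runs are needed. That means 3 intermediate landings.
Horizontal run for 1855 mm of rise at 1:15 is 1855 × 15 = 27825 mm.
3 intermediate landings contribute 3 × 1800 = 5400 mm.
Total developed length = 27825 + 5400 = 33225 mm.

33225 mm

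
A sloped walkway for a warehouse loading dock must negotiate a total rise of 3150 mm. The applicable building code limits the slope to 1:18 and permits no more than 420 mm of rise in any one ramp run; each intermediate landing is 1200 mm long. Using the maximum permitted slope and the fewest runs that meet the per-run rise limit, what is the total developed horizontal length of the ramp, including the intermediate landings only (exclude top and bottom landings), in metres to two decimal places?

3150 / 420 = 7.50, so 8 ramp runs are needed. That means 7 intermediate landings.
Ramp run (horizontal) at 1:18: 3150 × 18 = 56700 mm.
7 intermediate landings contribute 7 × 1200 = 8400 mm.
Developed length = 56700 + 8400 = 65100 mm.
= 65.10 m.

65.10 m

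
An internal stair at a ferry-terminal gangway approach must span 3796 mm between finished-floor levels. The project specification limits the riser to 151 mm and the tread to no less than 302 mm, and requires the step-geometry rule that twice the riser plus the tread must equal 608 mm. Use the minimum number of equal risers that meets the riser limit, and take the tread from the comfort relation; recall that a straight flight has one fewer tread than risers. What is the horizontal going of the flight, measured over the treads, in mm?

7900 mm

3796 / 151 = 25.14, so 26 risers are needed.
Riser R = 3796 / 26 = 146 mm, within the 151 mm limit.
T = 608 − 2·146 = 316 mm, which satisfies the 302 mm minimum.
Treads = 26 − 1 = 25; going = 25 × 316 = 7900 mm.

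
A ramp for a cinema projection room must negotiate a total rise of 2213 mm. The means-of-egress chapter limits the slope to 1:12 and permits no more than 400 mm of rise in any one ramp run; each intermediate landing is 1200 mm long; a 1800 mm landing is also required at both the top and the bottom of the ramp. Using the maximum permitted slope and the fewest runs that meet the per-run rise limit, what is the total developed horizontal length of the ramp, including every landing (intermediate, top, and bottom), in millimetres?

⌈2213/400⌉ = 6 ramp runs. That means 5 intermediate landings.
Horizontal run for 2213 mm of rise at 1:12 is 2213 × 12 = 26556 mm.
Intermediate landings: 5 × 1200 = 6000 mm.
Top and bottom landings: 2 × 1800 = 3600 mm.
Total = 26556 + 6000 + 3600 = 36156 mm.

36156 mm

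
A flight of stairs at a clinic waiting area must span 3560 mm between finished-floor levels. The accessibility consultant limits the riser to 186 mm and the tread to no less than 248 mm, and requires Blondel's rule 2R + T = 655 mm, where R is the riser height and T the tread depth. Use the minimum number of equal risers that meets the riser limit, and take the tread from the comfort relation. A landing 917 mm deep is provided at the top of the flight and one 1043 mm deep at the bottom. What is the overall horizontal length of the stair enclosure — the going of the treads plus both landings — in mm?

7641 mm

⌈3560/186⌉ = 20 risers.
R = 3560 ÷ 20 = 178 mm.
From 2R + T = 655: T = 655 − 356 = 299 mm.
20 risers give 19 treads; going = 19 × 299 = 5681 mm.
Enclosure = 5681 + 917 + 1043 = 7641 mm.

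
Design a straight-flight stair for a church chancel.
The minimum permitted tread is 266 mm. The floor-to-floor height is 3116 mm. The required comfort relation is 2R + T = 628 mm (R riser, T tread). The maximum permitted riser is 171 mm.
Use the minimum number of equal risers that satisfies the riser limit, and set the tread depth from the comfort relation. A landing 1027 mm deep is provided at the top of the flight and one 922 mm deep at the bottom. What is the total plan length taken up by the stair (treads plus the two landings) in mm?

⌈3116/171⌉ = 19 risers.
Each riser is 3116/19 = 164 mm (≤ 171 mm).
Tread T = 628 − 2 × 164 = 300 mm (≥ 266 mm).
Going = (19 − 1) × 300 = 5400 mm.
Enclosure = 5400 + 1027 + 922 = 7349 mm.

7349 mm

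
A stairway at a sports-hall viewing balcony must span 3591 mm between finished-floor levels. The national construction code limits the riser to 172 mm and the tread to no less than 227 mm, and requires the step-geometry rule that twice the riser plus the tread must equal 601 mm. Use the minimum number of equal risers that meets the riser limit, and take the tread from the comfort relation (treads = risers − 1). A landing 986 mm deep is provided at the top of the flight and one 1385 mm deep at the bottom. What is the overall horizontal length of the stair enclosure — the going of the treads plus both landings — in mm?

3591 / 172 = 20.88, so 21 risers are needed.
Each riser is 3591/21 = 171 mm (≤ 172 mm).
T = 601 − 2·171 = 259 mm, which satisfies the 227 mm minimum.
Going = (21 − 1) × 259 = 5180 mm.
Add landings: 5180 + 986 + 1385 = 7551 mm.

7551 mm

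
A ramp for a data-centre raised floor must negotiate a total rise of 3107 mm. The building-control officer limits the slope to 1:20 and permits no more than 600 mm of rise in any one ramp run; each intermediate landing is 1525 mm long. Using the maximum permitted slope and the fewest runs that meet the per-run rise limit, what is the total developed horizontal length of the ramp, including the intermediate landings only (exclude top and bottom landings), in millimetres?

3107 / 600 = 5.178 → round up to 6 ramp runs. That means 5 intermediate landings.
Horizontal run for 3107 mm of rise at 1:20 is 3107 × 20 = 62140 mm.
5 intermediate landings contribute 5 × 1525 = 7625 mm.
Total developed length = 62140 + 7625 = 69765 mm.

69765 mm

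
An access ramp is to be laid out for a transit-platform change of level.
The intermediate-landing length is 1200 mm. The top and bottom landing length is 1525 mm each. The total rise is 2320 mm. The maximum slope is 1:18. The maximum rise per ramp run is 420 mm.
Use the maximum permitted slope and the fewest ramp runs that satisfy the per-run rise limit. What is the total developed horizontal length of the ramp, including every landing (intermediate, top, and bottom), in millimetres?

50810 mm

2320 / 420 = 5.52, so 6 ramp runs are needed. That means 5 intermediate landings.
Horizontal run for 2320 mm of rise at 1:18 is 2320 × 18 = 41760 mm.
Intermediate landings: 5 × 1200 = 6000 mm.
Top and bottom landings: 2 × 1525 = 3050 mm.
Total = 41760 + 6000 + 3050 = 50810 mm.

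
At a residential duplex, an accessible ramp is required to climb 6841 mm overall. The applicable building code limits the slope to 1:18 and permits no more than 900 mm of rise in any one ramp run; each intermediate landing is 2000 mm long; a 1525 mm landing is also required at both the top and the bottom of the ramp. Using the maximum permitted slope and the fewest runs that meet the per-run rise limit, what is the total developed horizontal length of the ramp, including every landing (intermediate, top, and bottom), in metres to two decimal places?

⌈6841/900⌉ = 8 ramp runs. That means 7 intermediate landings.
Ramp run (horizontal) at 1:18: 6841 × 18 = 123138 mm.
Intermediate landings: 7 × 2000 = 14000 mm.
Top and bottom landings: 2 × 1525 = 3050 mm.
Total = 123138 + 14000 + 3050 = 140188 mm.
= 140.19 m.

140.19 m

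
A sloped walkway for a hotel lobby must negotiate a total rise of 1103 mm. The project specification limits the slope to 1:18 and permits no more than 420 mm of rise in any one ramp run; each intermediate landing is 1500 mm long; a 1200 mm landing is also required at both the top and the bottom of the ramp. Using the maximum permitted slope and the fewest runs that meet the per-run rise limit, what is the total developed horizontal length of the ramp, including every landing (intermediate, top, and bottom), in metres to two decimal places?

1103 / 420 = 2.626 → round up to 3 ramp runs. That means 2 intermediate landings.
Horizontal run for 1103 mm of rise at 1:18 is 1103 × 18 = 19854 mm.
2 intermediate landings contribute 2 × 1500 = 3000 mm.
Top and bottom landings: 2 × 1200 = 2400 mm.
Total = 19854 + 3000 + 2400 = 25254 mm.
= 25.25 m.

25.25 m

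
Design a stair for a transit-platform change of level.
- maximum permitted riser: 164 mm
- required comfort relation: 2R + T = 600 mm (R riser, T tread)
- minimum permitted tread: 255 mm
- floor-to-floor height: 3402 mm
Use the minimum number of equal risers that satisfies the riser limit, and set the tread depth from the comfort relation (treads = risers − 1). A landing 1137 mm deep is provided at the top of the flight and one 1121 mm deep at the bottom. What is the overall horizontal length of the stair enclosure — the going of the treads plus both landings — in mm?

3402 / 164 = 20.74, so 21 risers are needed.
Riser R = 3402 / 21 = 162 mm, within the 164 mm limit.
From 2R + T = 600: T = 600 − 324 = 276 mm.
Going = (21 − 1) × 276 = 5520 mm.
Enclosure = 5520 + 1137 + 1121 = 7778 mm.

7778 mm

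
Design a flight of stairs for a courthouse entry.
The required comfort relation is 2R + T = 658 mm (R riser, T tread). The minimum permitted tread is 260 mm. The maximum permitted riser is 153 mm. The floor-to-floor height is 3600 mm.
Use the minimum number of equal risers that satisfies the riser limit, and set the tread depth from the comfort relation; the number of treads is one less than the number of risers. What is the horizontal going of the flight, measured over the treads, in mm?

8234 mm

⌈3600/153⌉ = 24 risers.
Riser R = 3600 / 24 = 150 mm, within the 153 mm limit.
Tread T = 658 − 2 × 150 = 358 mm (≥ 260 mm).
Treads = 24 − 1 = 23; going = 23 × 358 = 8234 mm.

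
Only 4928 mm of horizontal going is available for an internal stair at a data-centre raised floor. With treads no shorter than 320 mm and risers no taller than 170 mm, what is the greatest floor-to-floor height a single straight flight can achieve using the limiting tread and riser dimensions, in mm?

4928 / 320 = 15.40, so 15 treads fit.
Risers = treads + 1 = 16.
Maximum height = 16 × 170 = 2720 mm.

2720 mm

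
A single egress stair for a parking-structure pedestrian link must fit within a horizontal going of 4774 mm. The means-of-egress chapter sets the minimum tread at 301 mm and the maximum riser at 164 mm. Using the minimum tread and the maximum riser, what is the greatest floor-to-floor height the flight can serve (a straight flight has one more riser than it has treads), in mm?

4774 / 301 = 15.86, so 15 treads fit.
Risers = treads + 1 = 16.
Maximum height = 16 × 164 = 2624 mm.

2624 mm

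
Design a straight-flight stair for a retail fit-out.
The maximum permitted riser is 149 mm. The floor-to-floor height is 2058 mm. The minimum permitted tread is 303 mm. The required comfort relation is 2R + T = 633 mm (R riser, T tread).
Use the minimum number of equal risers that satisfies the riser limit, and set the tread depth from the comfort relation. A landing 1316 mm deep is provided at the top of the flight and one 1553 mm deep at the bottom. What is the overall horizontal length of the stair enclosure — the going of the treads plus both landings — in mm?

⌈2058/149⌉ = 14 risers.
Each riser is 2058/14 = 147 mm (≤ 149 mm).
T = 633 − 2·147 = 339 mm, which satisfies the 303 mm minimum.
Going = (14 − 1) × 339 = 4407 mm.
Add landings: 4407 + 1316 + 1553 = 7276 mm.

7276 mm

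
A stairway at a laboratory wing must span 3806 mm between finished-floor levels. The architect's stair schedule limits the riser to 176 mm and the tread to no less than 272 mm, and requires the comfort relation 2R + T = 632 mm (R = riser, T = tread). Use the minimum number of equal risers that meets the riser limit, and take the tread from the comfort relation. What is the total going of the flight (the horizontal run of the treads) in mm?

6006 mm

3806 / 176 = 21.62, so 22 risers are needed.
Each riser is 3806/22 = 173 mm (≤ 176 mm).
Tread T = 632 − 2 × 173 = 286 mm (≥ 272 mm).
Going = (22 − 1) × 286 = 6006 mm.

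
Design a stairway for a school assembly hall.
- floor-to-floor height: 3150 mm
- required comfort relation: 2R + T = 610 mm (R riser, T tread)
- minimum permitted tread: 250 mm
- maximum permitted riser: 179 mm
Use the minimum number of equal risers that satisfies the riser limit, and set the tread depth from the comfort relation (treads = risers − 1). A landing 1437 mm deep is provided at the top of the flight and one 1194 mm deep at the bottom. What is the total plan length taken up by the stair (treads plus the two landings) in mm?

7051 mm

3150 / 179 = 17.598 → round up to 18 risers.
Each riser is 3150/18 = 175 mm (≤ 179 mm).
From 2R + T = 610: T = 610 − 350 = 260 mm.
18 risers give 17 treads; going = 17 × 260 = 4420 mm.
Add landings: 4420 + 1437 + 1194 = 7051 mm.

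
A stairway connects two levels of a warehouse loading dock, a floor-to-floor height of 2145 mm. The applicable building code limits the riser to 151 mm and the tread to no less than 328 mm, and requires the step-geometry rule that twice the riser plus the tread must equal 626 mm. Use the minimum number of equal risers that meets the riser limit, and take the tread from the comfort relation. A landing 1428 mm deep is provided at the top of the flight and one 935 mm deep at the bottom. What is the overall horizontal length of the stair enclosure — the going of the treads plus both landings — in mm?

2145 / 151 = 14.21, so 15 risers are needed.
Riser R = 2145 / 15 = 143 mm, within the 151 mm limit.
T = 626 − 2·143 = 340 mm, which satisfies the 328 mm minimum.
15 risers give 14 treads; going = 14 × 340 = 4760 mm.
Add landings: 4760 + 1428 + 935 = 7123 mm.

7123 mm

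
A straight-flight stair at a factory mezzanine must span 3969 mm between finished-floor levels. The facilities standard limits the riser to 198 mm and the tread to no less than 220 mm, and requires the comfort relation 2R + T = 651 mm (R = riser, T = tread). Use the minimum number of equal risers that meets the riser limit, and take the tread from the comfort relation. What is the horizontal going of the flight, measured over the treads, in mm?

3969 / 198 = 20.045 → round up to 21 risers.
R = 3969 ÷ 21 = 189 mm.
T = 651 − 2·189 = 273 mm, which satisfies the 220 mm minimum.
21 risers give 20 treads; going = 20 × 273 = 5460 mm.

5460 mm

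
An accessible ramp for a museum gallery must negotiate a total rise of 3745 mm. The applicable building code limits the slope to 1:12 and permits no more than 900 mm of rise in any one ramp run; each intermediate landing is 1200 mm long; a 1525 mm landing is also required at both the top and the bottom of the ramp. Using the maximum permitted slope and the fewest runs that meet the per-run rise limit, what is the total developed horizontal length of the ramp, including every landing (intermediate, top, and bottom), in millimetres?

52790 mm

3745 / 900 = 4.161 → round up to 5 ramp runs. That means 4 intermediate landings.
Horizontal run for 3745 mm of rise at 1:12 is 3745 × 12 = 44940 mm.
4 intermediate landings contribute 4 × 1200 = 4800 mm.
Top and bottom landings: 2 × 1525 = 3050 mm.
Total = 44940 + 4800 + 3050 = 52790 mm.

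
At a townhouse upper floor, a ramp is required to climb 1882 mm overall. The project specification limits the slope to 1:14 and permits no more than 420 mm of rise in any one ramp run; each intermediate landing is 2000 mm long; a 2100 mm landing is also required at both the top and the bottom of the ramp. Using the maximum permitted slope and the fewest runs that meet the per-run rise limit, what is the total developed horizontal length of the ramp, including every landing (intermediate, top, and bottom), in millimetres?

⌈1882/420⌉ = 5 ramp runs. That means 4 intermediate landings.
Ramp run (horizontal) at 1:14: 1882 × 14 = 26348 mm.
Intermediate landings: 4 × 2000 = 8000 mm.
Top and bottom landings: 2 × 2100 = 4200 mm.
Total = 26348 + 8000 + 4200 = 38548 mm.

38548 mm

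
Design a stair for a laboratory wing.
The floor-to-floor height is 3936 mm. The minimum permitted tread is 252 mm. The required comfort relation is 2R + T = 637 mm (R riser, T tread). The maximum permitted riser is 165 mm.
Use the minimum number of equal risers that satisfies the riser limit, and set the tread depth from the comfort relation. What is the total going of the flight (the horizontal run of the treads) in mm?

7107 mm

3936 / 165 = 23.855 → round up to 24 risers.
Each riser is 3936/24 = 164 mm (≤ 165 mm).
From 2R + T = 637: T = 637 − 328 = 309 mm.
24 risers give 23 treads; going = 23 × 309 = 7107 mm.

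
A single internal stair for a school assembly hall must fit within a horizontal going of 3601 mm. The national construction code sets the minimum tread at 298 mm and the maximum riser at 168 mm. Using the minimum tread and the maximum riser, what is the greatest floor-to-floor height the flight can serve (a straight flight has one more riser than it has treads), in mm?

2184 mm

3601 / 298 = 12.08, so 12 treads fit.
Risers = treads + 1 = 13.
Maximum height = 13 × 168 = 2184 mm.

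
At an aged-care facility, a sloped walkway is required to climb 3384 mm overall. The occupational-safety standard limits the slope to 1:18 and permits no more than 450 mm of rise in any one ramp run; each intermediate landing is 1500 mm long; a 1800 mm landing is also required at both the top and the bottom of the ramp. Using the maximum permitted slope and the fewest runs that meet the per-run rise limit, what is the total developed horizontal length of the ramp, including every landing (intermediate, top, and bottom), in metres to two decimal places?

75.01 m

3384 / 450 = 7.520 → round up to 8 ramp runs. That means 7 intermediate landings.
Horizontal run for 3384 mm of rise at 1:18 is 3384 × 18 = 60912 mm.
Intermediate landings: 7 × 1500 = 10500 mm.
Top and bottom landings: 2 × 1800 = 3600 mm.
Total = 60912 + 10500 + 3600 = 75012 mm.
= 75.01 m.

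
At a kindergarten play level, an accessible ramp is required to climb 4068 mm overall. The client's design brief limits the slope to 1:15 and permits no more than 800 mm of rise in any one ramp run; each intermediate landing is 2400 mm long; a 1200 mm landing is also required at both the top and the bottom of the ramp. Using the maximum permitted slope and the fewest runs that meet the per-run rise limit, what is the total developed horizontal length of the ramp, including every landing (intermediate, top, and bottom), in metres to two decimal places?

75.42 m

⌈4068/800⌉ = 6 ramp runs. That means 5 intermediate landings.
Horizontal run for 4068 mm of rise at 1:15 is 4068 × 15 = 61020 mm.
5 intermediate landings contribute 5 × 2400 = 12000 mm.
Top and bottom landings: 2 × 1200 = 2400 mm.
Total = 61020 + 12000 + 2400 = 75420 mm.
= 75.42 m.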